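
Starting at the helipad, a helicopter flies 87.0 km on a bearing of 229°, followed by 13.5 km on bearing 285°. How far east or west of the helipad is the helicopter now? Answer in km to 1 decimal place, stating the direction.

Leg 1 (229°, 87.0 km): east 87.0 sin 229° = -65.66, north 87.0 cos 229° = -57.08
Leg 2 (285°, 13.5 km): east 13.5 sin 285° = -13.04, north 13.5 cos 285° = 3.49
Net east component: -78.70 km.

78.7 km west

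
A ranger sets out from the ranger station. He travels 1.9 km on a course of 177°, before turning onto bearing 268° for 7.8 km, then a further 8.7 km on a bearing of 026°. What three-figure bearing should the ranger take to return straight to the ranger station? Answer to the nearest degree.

146°

Leg 1 (177°, 1.9 km): east 1.9 sin 177° = 0.10, north 1.9 cos 177° = -1.90
Leg 2 (268°, 7.8 km): east 7.8 sin 268° = -7.80, north 7.8 cos 268° = -0.27
Leg 3 (026°, 8.7 km): east 8.7 sin 26° = 3.81, north 8.7 cos 26° = 7.82
Net displacement: -3.88 east, 5.65 north. Direction back to start is (3.88, -5.65): bearing = atan2(3.88, -5.65) mod 360° = 145.51° ≈ 146°.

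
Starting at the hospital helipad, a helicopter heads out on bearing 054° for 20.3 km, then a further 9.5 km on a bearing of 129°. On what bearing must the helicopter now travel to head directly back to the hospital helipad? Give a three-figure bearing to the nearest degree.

Leg 1 (054°, 20.3 km): east 20.3 sin 54° = 16.42, north 20.3 cos 54° = 11.93
Leg 2 (129°, 9.5 km): east 9.5 sin 129° = 7.38, north 9.5 cos 129° = -5.98
Net displacement: 23.81 east, 5.95 north. Direction back to start is (-23.81, -5.95): bearing = atan2(-23.81, -5.95) mod 360° = 255.96° ≈ 256°.

256°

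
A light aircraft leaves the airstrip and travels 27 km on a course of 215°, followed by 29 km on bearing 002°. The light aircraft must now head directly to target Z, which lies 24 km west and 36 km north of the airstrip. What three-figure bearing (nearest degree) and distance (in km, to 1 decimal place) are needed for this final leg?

342°, 30.7 km

Leg 1 (215°, 27 km): east 27 sin 215° = -15.49, north 27 cos 215° = -22.12
Leg 2 (002°, 29 km): east 29 sin 2° = 1.01, north 29 cos 2° = 28.98
Current position: (-14.47, 6.87). Target: (-24, 36). Remaining: Δeast = -9.53, Δnorth = 29.13.
Bearing = atan2(-9.53, 29.13) mod 360° = 341.90°; distance = √((-9.53)² + (29.13)²) = 30.652 km.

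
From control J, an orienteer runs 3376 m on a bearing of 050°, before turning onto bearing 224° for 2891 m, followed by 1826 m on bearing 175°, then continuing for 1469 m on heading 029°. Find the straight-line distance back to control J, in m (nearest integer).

1516 m

Leg 1 (050°, 3376 m): east 3376 sin 50° = 2586.17, north 3376 cos 50° = 2170.05
Leg 2 (224°, 2891 m): east 2891 sin 224° = -2008.26, north 2891 cos 224° = -2079.61
Leg 3 (175°, 1826 m): east 1826 sin 175° = 159.15, north 1826 cos 175° = -1819.05
Leg 4 (029°, 1469 m): east 1469 sin 29° = 712.19, north 1469 cos 29° = 1284.82
Net: 1449.24 east, -443.80 north. Distance = √((1449.24)² + (-443.80)²) = 1515.669 m.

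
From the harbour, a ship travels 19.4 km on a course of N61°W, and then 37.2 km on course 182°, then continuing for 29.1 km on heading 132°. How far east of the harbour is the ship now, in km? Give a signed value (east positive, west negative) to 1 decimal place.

3.4 km

Leg 1 (N61°W, 19.4 km): east 19.4 sin 299° = -16.97, north 19.4 cos 299° = 9.41
Leg 2 (182°, 37.2 km): east 37.2 sin 182° = -1.30, north 37.2 cos 182° = -37.18
Leg 3 (132°, 29.1 km): east 29.1 sin 132° = 21.63, north 29.1 cos 132° = -19.47
Net east component: 3.36 km.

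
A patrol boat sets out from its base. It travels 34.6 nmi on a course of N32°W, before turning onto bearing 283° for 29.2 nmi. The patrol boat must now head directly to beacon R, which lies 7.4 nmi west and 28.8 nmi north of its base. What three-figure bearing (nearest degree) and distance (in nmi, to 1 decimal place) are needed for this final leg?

Leg 1 (N32°W, 34.6 nmi): east 34.6 sin 328° = -18.34, north 34.6 cos 328° = 29.34
Leg 2 (283°, 29.2 nmi): east 29.2 sin 283° = -28.45, north 29.2 cos 283° = 6.57
Current position: (-46.79, 35.91). Target: (-7.4, 28.8). Remaining: Δeast = 39.39, Δnorth = -7.11.
Bearing = atan2(39.39, -7.11) mod 360° = 100.23°; distance = √((39.39)² + (-7.11)²) = 40.024 nmi.

100°, 40.0 nmi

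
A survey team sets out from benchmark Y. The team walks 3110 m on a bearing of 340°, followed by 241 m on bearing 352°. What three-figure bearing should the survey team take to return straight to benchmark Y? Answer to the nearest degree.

Leg 1 (340°, 3110 m): east 3110 sin 340° = -1063.68, north 3110 cos 340° = 2922.44
Leg 2 (352°, 241 m): east 241 sin 352° = -33.54, north 241 cos 352° = 238.65
Net displacement: -1097.22 east, 3161.10 north. Direction back to start is (1097.22, -3161.10): bearing = atan2(1097.22, -3161.10) mod 360° = 160.86° ≈ 161°.

161°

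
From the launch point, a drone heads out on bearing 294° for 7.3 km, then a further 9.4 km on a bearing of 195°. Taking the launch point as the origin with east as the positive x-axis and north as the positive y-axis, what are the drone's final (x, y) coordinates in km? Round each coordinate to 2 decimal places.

(-9.10, -6.11)

Leg 1 (294°, 7.3 km): east 7.3 sin 294° = -6.67, north 7.3 cos 294° = 2.97
Leg 2 (195°, 9.4 km): east 9.4 sin 195° = -2.43, north 9.4 cos 195° = -9.08
Summing: -9.10 km east, -6.11 km north → (-9.10, -6.11).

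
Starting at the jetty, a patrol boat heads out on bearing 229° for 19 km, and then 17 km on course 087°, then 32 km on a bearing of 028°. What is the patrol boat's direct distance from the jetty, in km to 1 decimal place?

Leg 1 (229°, 19 km): east 19 sin 229° = -14.34, north 19 cos 229° = -12.47
Leg 2 (087°, 17 km): east 17 sin 87° = 16.98, north 17 cos 87° = 0.89
Leg 3 (028°, 32 km): east 32 sin 28° = 15.02, north 32 cos 28° = 28.25
Net: 17.66 east, 16.68 north. Distance = √((17.66)² + (16.68)²) = 24.291 km.

24.3 km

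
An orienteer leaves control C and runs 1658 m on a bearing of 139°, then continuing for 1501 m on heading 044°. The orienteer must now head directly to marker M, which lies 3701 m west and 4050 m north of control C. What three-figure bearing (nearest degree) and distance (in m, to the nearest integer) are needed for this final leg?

Leg 1 (139°, 1658 m): east 1658 sin 139° = 1087.75, north 1658 cos 139° = -1251.31
Leg 2 (044°, 1501 m): east 1501 sin 44° = 1042.68, north 1501 cos 44° = 1079.73
Current position: (2130.43, -171.58). Target: (-3701, 4050). Remaining: Δeast = -5831.43, Δnorth = 4221.58.
Bearing = atan2(-5831.43, 4221.58) mod 360° = 305.90°; distance = √((-5831.43)² + (4221.58)²) = 7199.117 m.

306°, 7199 m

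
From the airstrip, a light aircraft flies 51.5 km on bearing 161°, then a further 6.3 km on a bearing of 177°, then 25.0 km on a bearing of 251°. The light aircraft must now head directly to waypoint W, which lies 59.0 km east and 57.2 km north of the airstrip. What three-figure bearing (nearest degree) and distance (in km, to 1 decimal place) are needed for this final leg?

029°, 137.0 km

Leg 1 (161°, 51.5 km): east 51.5 sin 161° = 16.77, north 51.5 cos 161° = -48.69
Leg 2 (177°, 6.3 km): east 6.3 sin 177° = 0.33, north 6.3 cos 177° = -6.29
Leg 3 (251°, 25.0 km): east 25.0 sin 251° = -23.64, north 25.0 cos 251° = -8.14
Current position: (-6.54, -63.12). Target: (59.0, 57.2). Remaining: Δeast = 65.54, Δnorth = 120.32.
Bearing = atan2(65.54, 120.32) mod 360° = 28.58°; distance = √((65.54)² + (120.32)²) = 137.017 km.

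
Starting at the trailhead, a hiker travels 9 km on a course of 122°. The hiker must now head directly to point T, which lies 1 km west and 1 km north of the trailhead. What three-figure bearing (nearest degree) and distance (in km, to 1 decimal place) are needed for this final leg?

304°, 10.4 km

Leg 1 (122°, 9 km): east 9 sin 122° = 7.63, north 9 cos 122° = -4.77
Current position: (7.63, -4.77). Target: (-1, 1). Remaining: Δeast = -8.63, Δnorth = 5.77.
Bearing = atan2(-8.63, 5.77) mod 360° = 303.76°; distance = √((-8.63)² + (5.77)²) = 10.383 km.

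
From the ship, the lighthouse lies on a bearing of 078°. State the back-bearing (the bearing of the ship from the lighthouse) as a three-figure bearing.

Back-bearing = 078° + 180° = 258°.

258°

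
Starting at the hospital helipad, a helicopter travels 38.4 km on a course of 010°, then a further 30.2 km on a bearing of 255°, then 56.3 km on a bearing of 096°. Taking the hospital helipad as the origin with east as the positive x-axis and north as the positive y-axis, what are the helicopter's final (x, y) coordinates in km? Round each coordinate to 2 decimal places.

Leg 1 (010°, 38.4 km): east 38.4 sin 10° = 6.67, north 38.4 cos 10° = 37.82
Leg 2 (255°, 30.2 km): east 30.2 sin 255° = -29.17, north 30.2 cos 255° = -7.82
Leg 3 (096°, 56.3 km): east 56.3 sin 96° = 55.99, north 56.3 cos 96° = -5.88
Summing: 33.49 km east, 24.12 km north → (33.49, 24.12).

(33.49, 24.12)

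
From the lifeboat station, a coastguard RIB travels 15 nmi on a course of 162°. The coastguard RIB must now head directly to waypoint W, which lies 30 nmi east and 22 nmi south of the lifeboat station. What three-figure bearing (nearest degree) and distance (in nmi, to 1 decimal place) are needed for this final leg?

Leg 1 (162°, 15 nmi): east 15 sin 162° = 4.64, north 15 cos 162° = -14.27
Current position: (4.64, -14.27). Target: (30, -22). Remaining: Δeast = 25.36, Δnorth = -7.73.
Bearing = atan2(25.36, -7.73) mod 360° = 106.96°; distance = √((25.36)² + (-7.73)²) = 26.518 nmi.

107°, 26.5 nmi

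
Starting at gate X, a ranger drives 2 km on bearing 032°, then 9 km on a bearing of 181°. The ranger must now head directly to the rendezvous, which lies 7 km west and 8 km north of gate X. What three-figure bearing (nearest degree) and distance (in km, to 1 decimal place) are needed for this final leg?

Leg 1 (032°, 2 km): east 2 sin 32° = 1.06, north 2 cos 32° = 1.70
Leg 2 (181°, 9 km): east 9 sin 181° = -0.16, north 9 cos 181° = -9.00
Current position: (0.90, -7.30). Target: (-7, 8). Remaining: Δeast = -7.90, Δnorth = 15.30.
Bearing = atan2(-7.90, 15.30) mod 360° = 332.69°; distance = √((-7.90)² + (15.30)²) = 17.223 km.

333°, 17.2 km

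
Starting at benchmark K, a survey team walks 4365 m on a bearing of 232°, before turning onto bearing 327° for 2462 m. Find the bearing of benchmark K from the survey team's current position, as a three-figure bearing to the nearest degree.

083°

Leg 1 (232°, 4365 m): east 4365 sin 232° = -3439.67, north 4365 cos 232° = -2687.36
Leg 2 (327°, 2462 m): east 2462 sin 327° = -1340.90, north 2462 cos 327° = 2064.81
Net displacement: -4780.57 east, -622.56 north. Direction back to start is (4780.57, 622.56): bearing = atan2(4780.57, 622.56) mod 360° = 82.58° ≈ 083°.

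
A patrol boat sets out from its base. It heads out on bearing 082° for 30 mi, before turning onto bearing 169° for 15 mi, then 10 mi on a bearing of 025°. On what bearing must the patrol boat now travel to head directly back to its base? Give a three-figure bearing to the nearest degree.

272°

Leg 1 (082°, 30 mi): east 30 sin 82° = 29.71, north 30 cos 82° = 4.18
Leg 2 (169°, 15 mi): east 15 sin 169° = 2.86, north 15 cos 169° = -14.72
Leg 3 (025°, 10 mi): east 10 sin 25° = 4.23, north 10 cos 25° = 9.06
Net displacement: 36.80 east, -1.49 north. Direction back to start is (-36.80, 1.49): bearing = atan2(-36.80, 1.49) mod 360° = 272.31° ≈ 272°.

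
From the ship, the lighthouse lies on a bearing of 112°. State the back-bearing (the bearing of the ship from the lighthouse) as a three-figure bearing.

Back-bearing = 112° + 180° = 292°.

292°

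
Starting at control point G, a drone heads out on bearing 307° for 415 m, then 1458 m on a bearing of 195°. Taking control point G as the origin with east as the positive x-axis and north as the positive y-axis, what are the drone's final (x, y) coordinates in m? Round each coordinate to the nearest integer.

Leg 1 (307°, 415 m): east 415 sin 307° = -331.43, north 415 cos 307° = 249.75
Leg 2 (195°, 1458 m): east 1458 sin 195° = -377.36, north 1458 cos 195° = -1408.32
Summing: -708.79 m east, -1158.57 m north → (-709, -1159).

(-709, -1159)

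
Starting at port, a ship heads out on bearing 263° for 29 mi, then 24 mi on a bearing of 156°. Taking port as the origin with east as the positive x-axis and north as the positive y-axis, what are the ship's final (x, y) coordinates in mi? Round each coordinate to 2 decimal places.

Leg 1 (263°, 29 mi): east 29 sin 263° = -28.78, north 29 cos 263° = -3.53
Leg 2 (156°, 24 mi): east 24 sin 156° = 9.76, north 24 cos 156° = -21.93
Summing: -19.02 mi east, -25.46 mi north → (-19.02, -25.46).

(-19.02, -25.46)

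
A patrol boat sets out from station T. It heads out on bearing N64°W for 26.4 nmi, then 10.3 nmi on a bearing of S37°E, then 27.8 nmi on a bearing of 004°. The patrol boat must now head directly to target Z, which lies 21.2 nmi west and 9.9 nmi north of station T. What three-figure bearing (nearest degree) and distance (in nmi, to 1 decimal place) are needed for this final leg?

195°, 21.9 nmi

Leg 1 (N64°W, 26.4 nmi): east 26.4 sin 296° = -23.73, north 26.4 cos 296° = 11.57
Leg 2 (S37°E, 10.3 nmi): east 10.3 sin 143° = 6.20, north 10.3 cos 143° = -8.23
Leg 3 (004°, 27.8 nmi): east 27.8 sin 4° = 1.94, north 27.8 cos 4° = 27.73
Current position: (-15.59, 31.08). Target: (-21.2, 9.9). Remaining: Δeast = -5.61, Δnorth = -21.18.
Bearing = atan2(-5.61, -21.18) mod 360° = 194.84°; distance = √((-5.61)² + (-21.18)²) = 21.910 nmi.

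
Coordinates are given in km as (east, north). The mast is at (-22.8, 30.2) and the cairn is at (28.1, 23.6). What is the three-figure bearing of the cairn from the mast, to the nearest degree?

097°

Δeast = 28.1 − -22.8 = 50.90; Δnorth = 23.6 − 30.2 = -6.60.
Bearing = atan2(Δeast, Δnorth) mod 360° = 97.39° ≈ 097°.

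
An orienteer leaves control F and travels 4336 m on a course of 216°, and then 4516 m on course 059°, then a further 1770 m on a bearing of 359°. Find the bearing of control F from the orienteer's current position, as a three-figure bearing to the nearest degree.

Leg 1 (216°, 4336 m): east 4336 sin 216° = -2548.64, north 4336 cos 216° = -3507.90
Leg 2 (059°, 4516 m): east 4516 sin 59° = 3870.97, north 4516 cos 59° = 2325.91
Leg 3 (359°, 1770 m): east 1770 sin 359° = -30.89, north 1770 cos 359° = 1769.73
Net displacement: 1291.44 east, 587.74 north. Direction back to start is (-1291.44, -587.74): bearing = atan2(-1291.44, -587.74) mod 360° = 245.53° ≈ 246°.

246°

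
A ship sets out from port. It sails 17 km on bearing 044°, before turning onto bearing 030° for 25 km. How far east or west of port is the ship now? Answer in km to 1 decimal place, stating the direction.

Leg 1 (044°, 17 km): east 17 sin 44° = 11.81, north 17 cos 44° = 12.23
Leg 2 (030°, 25 km): east 25 sin 30° = 12.50, north 25 cos 30° = 21.65
Net east component: 24.31 km.

24.3 km east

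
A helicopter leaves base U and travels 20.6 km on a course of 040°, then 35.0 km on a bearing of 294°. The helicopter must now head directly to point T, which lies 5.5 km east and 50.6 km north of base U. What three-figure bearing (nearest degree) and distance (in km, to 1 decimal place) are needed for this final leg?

050°, 31.8 km

Leg 1 (040°, 20.6 km): east 20.6 sin 40° = 13.24, north 20.6 cos 40° = 15.78
Leg 2 (294°, 35.0 km): east 35.0 sin 294° = -31.97, north 35.0 cos 294° = 14.24
Current position: (-18.73, 30.02). Target: (5.5, 50.6). Remaining: Δeast = 24.23, Δnorth = 20.58.
Bearing = atan2(24.23, 20.58) mod 360° = 49.65°; distance = √((24.23)² + (20.58)²) = 31.795 km.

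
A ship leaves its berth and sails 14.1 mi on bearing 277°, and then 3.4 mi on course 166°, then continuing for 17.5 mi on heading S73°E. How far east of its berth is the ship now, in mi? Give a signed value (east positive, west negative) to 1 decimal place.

3.6 mi

Leg 1 (277°, 14.1 mi): east 14.1 sin 277° = -13.99, north 14.1 cos 277° = 1.72
Leg 2 (166°, 3.4 mi): east 3.4 sin 166° = 0.82, north 3.4 cos 166° = -3.30
Leg 3 (S73°E, 17.5 mi): east 17.5 sin 107° = 16.74, north 17.5 cos 107° = -5.12
Net east component: 3.56 mi.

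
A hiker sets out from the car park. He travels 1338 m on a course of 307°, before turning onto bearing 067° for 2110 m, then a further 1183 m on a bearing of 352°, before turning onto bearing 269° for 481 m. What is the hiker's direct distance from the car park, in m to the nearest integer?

2802 m

Leg 1 (307°, 1338 m): east 1338 sin 307° = -1068.57, north 1338 cos 307° = 805.23
Leg 2 (067°, 2110 m): east 2110 sin 67° = 1942.27, north 2110 cos 67° = 824.44
Leg 3 (352°, 1183 m): east 1183 sin 352° = -164.64, north 1183 cos 352° = 1171.49
Leg 4 (269°, 481 m): east 481 sin 269° = -480.93, north 481 cos 269° = -8.39
Net: 228.12 east, 2792.76 north. Distance = √((228.12)² + (2792.76)²) = 2802.065 m.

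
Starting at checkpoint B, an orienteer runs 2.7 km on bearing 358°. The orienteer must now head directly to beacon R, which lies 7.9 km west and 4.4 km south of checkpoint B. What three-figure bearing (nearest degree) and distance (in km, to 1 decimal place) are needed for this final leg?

228°, 10.6 km

Leg 1 (358°, 2.7 km): east 2.7 sin 358° = -0.09, north 2.7 cos 358° = 2.70
Current position: (-0.09, 2.70). Target: (-7.9, -4.4). Remaining: Δeast = -7.81, Δnorth = -7.10.
Bearing = atan2(-7.81, -7.10) mod 360° = 227.72°; distance = √((-7.81)² + (-7.10)²) = 10.551 km.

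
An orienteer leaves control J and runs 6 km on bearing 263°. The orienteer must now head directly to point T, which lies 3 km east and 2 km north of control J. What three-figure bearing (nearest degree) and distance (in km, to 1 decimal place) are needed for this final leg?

Leg 1 (263°, 6 km): east 6 sin 263° = -5.96, north 6 cos 263° = -0.73
Current position: (-5.96, -0.73). Target: (3, 2). Remaining: Δeast = 8.96, Δnorth = 2.73.
Bearing = atan2(8.96, 2.73) mod 360° = 73.04°; distance = √((8.96)² + (2.73)²) = 9.363 km.

073°, 9.4 km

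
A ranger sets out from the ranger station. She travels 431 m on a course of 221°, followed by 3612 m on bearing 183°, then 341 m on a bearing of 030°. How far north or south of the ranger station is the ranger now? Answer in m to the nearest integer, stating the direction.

3637 m south

Leg 1 (221°, 431 m): east 431 sin 221° = -282.76, north 431 cos 221° = -325.28
Leg 2 (183°, 3612 m): east 3612 sin 183° = -189.04, north 3612 cos 183° = -3607.05
Leg 3 (030°, 341 m): east 341 sin 30° = 170.50, north 341 cos 30° = 295.31
Net north component: -3637.02 m.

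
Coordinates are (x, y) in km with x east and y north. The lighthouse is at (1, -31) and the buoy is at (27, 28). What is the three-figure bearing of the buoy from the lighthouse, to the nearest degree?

Δeast = 27 − 1 = 26.00; Δnorth = 28 − -31 = 59.00.
Bearing = atan2(Δeast, Δnorth) mod 360° = 23.78° ≈ 024°.

024°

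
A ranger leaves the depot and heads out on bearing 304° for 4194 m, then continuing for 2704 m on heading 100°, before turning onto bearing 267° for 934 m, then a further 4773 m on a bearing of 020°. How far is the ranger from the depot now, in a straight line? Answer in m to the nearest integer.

Leg 1 (304°, 4194 m): east 4194 sin 304° = -3476.98, north 4194 cos 304° = 2345.26
Leg 2 (100°, 2704 m): east 2704 sin 100° = 2662.92, north 2704 cos 100° = -469.54
Leg 3 (267°, 934 m): east 934 sin 267° = -932.72, north 934 cos 267° = -48.88
Leg 4 (020°, 4773 m): east 4773 sin 20° = 1632.46, north 4773 cos 20° = 4485.15
Net: -114.32 east, 6311.98 north. Distance = √((-114.32)² + (6311.98)²) = 6313.017 m.

6313 m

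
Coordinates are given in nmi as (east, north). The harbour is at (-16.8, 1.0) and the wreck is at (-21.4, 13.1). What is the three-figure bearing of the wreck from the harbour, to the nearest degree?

Δeast = -21.4 − -16.8 = -4.60; Δnorth = 13.1 − 1.0 = 12.10.
Bearing = atan2(Δeast, Δnorth) mod 360° = 339.18° ≈ 339°.

339°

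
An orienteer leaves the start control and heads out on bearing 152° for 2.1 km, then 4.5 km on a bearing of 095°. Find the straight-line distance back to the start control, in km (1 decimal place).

Leg 1 (152°, 2.1 km): east 2.1 sin 152° = 0.99, north 2.1 cos 152° = -1.85
Leg 2 (095°, 4.5 km): east 4.5 sin 95° = 4.48, north 4.5 cos 95° = -0.39
Net: 5.47 east, -2.25 north. Distance = √((5.47)² + (-2.25)²) = 5.912 km.

5.9 km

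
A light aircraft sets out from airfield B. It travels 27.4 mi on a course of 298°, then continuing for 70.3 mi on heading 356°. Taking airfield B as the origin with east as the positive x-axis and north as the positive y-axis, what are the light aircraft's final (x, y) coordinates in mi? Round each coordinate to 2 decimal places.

(-29.10, 82.99)

Leg 1 (298°, 27.4 mi): east 27.4 sin 298° = -24.19, north 27.4 cos 298° = 12.86
Leg 2 (356°, 70.3 mi): east 70.3 sin 356° = -4.90, north 70.3 cos 356° = 70.13
Summing: -29.10 mi east, 82.99 mi north → (-29.10, 82.99).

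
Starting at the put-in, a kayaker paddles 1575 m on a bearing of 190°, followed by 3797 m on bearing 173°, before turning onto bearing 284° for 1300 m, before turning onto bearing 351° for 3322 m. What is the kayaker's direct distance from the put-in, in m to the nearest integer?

Leg 1 (190°, 1575 m): east 1575 sin 190° = -273.50, north 1575 cos 190° = -1551.07
Leg 2 (173°, 3797 m): east 3797 sin 173° = 462.74, north 3797 cos 173° = -3768.70
Leg 3 (284°, 1300 m): east 1300 sin 284° = -1261.38, north 1300 cos 284° = 314.50
Leg 4 (351°, 3322 m): east 3322 sin 351° = -519.68, north 3322 cos 351° = 3281.10
Net: -1591.82 east, -1724.17 north. Distance = √((-1591.82)² + (-1724.17)²) = 2346.625 m.

2347 m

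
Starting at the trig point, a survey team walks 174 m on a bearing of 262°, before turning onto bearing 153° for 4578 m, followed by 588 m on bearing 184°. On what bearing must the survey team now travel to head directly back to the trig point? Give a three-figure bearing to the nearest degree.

338°

Leg 1 (262°, 174 m): east 174 sin 262° = -172.31, north 174 cos 262° = -24.22
Leg 2 (153°, 4578 m): east 4578 sin 153° = 2078.37, north 4578 cos 153° = -4079.03
Leg 3 (184°, 588 m): east 588 sin 184° = -41.02, north 588 cos 184° = -586.57
Net displacement: 1865.05 east, -4689.81 north. Direction back to start is (-1865.05, 4689.81): bearing = atan2(-1865.05, 4689.81) mod 360° = 338.31° ≈ 338°.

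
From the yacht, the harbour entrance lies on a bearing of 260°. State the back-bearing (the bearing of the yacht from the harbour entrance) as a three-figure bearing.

080°

Back-bearing = 260° − 180° = 080°.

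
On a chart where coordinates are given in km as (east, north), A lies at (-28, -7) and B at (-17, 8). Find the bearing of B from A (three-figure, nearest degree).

Δeast = -17 − -28 = 11.00; Δnorth = 8 − -7 = 15.00.
Bearing = atan2(Δeast, Δnorth) mod 360° = 36.25° ≈ 036°.

036°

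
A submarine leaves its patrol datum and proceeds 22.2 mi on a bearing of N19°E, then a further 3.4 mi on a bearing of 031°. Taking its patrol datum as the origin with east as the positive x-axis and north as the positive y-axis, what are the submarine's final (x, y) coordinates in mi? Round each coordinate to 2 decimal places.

Leg 1 (N19°E, 22.2 mi): east 22.2 sin 19° = 7.23, north 22.2 cos 19° = 20.99
Leg 2 (031°, 3.4 mi): east 3.4 sin 31° = 1.75, north 3.4 cos 31° = 2.91
Summing: 8.98 mi east, 23.90 mi north → (8.98, 23.90).

(8.98, 23.90)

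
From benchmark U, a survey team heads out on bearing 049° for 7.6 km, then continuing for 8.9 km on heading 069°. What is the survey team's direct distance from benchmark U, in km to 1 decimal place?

16.3 km

Leg 1 (049°, 7.6 km): east 7.6 sin 49° = 5.74, north 7.6 cos 49° = 4.99
Leg 2 (069°, 8.9 km): east 8.9 sin 69° = 8.31, north 8.9 cos 69° = 3.19
Net: 14.04 east, 8.18 north. Distance = √((14.04)² + (8.18)²) = 16.251 km.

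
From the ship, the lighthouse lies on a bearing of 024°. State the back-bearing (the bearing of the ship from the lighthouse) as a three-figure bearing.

204°

Back-bearing = 024° + 180° = 204°.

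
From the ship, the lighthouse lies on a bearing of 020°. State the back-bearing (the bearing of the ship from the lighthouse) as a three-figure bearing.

200°

Back-bearing = 020° + 180° = 200°.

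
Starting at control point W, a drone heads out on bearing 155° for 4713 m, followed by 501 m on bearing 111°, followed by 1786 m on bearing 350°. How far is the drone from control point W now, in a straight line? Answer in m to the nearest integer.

3445 m

Leg 1 (155°, 4713 m): east 4713 sin 155° = 1991.80, north 4713 cos 155° = -4271.43
Leg 2 (111°, 501 m): east 501 sin 111° = 467.72, north 501 cos 111° = -179.54
Leg 3 (350°, 1786 m): east 1786 sin 350° = -310.14, north 1786 cos 350° = 1758.87
Net: 2149.39 east, -2692.10 north. Distance = √((2149.39)² + (-2692.10)²) = 3444.894 m.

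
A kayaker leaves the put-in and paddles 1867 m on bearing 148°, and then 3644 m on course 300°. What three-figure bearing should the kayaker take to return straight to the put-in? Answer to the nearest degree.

096°

Leg 1 (148°, 1867 m): east 1867 sin 148° = 989.36, north 1867 cos 148° = -1583.31
Leg 2 (300°, 3644 m): east 3644 sin 300° = -3155.80, north 3644 cos 300° = 1822.00
Net displacement: -2166.44 east, 238.69 north. Direction back to start is (2166.44, -238.69): bearing = atan2(2166.44, -238.69) mod 360° = 96.29° ≈ 096°.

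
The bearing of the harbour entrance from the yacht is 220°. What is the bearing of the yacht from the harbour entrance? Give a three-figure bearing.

040°

Back-bearing = 220° − 180° = 040°.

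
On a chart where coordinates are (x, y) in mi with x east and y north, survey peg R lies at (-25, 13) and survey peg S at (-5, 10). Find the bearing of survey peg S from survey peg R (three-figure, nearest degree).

099°

Δeast = -5 − -25 = 20.00; Δnorth = 10 − 13 = -3.00.
Bearing = atan2(Δeast, Δnorth) mod 360° = 98.53° ≈ 099°.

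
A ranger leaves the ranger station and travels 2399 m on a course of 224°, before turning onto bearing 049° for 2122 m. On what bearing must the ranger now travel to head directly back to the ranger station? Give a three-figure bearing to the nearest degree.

Leg 1 (224°, 2399 m): east 2399 sin 224° = -1666.49, north 2399 cos 224° = -1725.70
Leg 2 (049°, 2122 m): east 2122 sin 49° = 1601.49, north 2122 cos 49° = 1392.16
Net displacement: -64.99 east, -333.54 north. Direction back to start is (64.99, 333.54): bearing = atan2(64.99, 333.54) mod 360° = 11.03° ≈ 011°.

011°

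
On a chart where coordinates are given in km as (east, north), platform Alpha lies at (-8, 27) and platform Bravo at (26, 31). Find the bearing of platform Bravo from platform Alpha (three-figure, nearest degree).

Δeast = 26 − -8 = 34.00; Δnorth = 31 − 27 = 4.00.
Bearing = atan2(Δeast, Δnorth) mod 360° = 83.29° ≈ 083°.

083°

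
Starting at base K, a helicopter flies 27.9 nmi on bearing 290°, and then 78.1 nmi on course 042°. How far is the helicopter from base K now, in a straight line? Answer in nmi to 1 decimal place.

Leg 1 (290°, 27.9 nmi): east 27.9 sin 290° = -26.22, north 27.9 cos 290° = 9.54
Leg 2 (042°, 78.1 nmi): east 78.1 sin 42° = 52.26, north 78.1 cos 42° = 58.04
Net: 26.04 east, 67.58 north. Distance = √((26.04)² + (67.58)²) = 72.426 nmi.

72.4 nmi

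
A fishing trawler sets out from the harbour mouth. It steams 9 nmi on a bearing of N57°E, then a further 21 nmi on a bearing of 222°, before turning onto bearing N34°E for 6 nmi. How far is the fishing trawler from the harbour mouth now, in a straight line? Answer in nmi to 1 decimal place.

6.5 nmi

Leg 1 (N57°E, 9 nmi): east 9 sin 57° = 7.55, north 9 cos 57° = 4.90
Leg 2 (222°, 21 nmi): east 21 sin 222° = -14.05, north 21 cos 222° = -15.61
Leg 3 (N34°E, 6 nmi): east 6 sin 34° = 3.36, north 6 cos 34° = 4.97
Net: -3.15 east, -5.73 north. Distance = √((-3.15)² + (-5.73)²) = 6.538 nmi.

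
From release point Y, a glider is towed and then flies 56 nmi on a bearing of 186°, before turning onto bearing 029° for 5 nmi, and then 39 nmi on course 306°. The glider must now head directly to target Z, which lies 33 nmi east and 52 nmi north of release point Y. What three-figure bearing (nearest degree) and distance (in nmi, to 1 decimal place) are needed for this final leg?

040°, 105.3 nmi

Leg 1 (186°, 56 nmi): east 56 sin 186° = -5.85, north 56 cos 186° = -55.69
Leg 2 (029°, 5 nmi): east 5 sin 29° = 2.42, north 5 cos 29° = 4.37
Leg 3 (306°, 39 nmi): east 39 sin 306° = -31.55, north 39 cos 306° = 22.92
Current position: (-34.98, -28.40). Target: (33, 52). Remaining: Δeast = 67.98, Δnorth = 80.40.
Bearing = atan2(67.98, 80.40) mod 360° = 40.22°; distance = √((67.98)² + (80.40)²) = 105.286 nmi.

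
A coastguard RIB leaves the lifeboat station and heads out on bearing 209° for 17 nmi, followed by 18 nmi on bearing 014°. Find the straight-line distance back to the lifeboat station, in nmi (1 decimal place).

Leg 1 (209°, 17 nmi): east 17 sin 209° = -8.24, north 17 cos 209° = -14.87
Leg 2 (014°, 18 nmi): east 18 sin 14° = 4.35, north 18 cos 14° = 17.47
Net: -3.89 east, 2.60 north. Distance = √((-3.89)² + (2.60)²) = 4.675 nmi.

4.7 nmi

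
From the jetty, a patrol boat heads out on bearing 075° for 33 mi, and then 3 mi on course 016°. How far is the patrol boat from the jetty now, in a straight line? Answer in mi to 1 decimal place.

Leg 1 (075°, 33 mi): east 33 sin 75° = 31.88, north 33 cos 75° = 8.54
Leg 2 (016°, 3 mi): east 3 sin 16° = 0.83, north 3 cos 16° = 2.88
Net: 32.70 east, 11.42 north. Distance = √((32.70)² + (11.42)²) = 34.641 mi.

34.6 mi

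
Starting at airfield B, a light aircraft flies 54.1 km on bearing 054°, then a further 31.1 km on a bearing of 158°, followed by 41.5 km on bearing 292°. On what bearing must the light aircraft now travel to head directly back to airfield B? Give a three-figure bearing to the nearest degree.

222°

Leg 1 (054°, 54.1 km): east 54.1 sin 54° = 43.77, north 54.1 cos 54° = 31.80
Leg 2 (158°, 31.1 km): east 31.1 sin 158° = 11.65, north 31.1 cos 158° = -28.84
Leg 3 (292°, 41.5 km): east 41.5 sin 292° = -38.48, north 41.5 cos 292° = 15.55
Net displacement: 16.94 east, 18.51 north. Direction back to start is (-16.94, -18.51): bearing = atan2(-16.94, -18.51) mod 360° = 222.46° ≈ 222°.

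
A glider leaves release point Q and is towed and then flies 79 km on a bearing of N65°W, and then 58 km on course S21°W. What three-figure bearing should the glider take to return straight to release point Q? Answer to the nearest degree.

Leg 1 (N65°W, 79 km): east 79 sin 295° = -71.60, north 79 cos 295° = 33.39
Leg 2 (S21°W, 58 km): east 58 sin 201° = -20.79, north 58 cos 201° = -54.15
Net displacement: -92.38 east, -20.76 north. Direction back to start is (92.38, 20.76): bearing = atan2(92.38, 20.76) mod 360° = 77.33° ≈ 077°.

077°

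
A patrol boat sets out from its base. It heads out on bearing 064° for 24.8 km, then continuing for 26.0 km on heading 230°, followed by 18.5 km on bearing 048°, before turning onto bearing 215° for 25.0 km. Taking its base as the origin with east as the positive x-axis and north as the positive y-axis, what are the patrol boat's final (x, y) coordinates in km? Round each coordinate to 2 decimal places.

Leg 1 (064°, 24.8 km): east 24.8 sin 64° = 22.29, north 24.8 cos 64° = 10.87
Leg 2 (230°, 26.0 km): east 26.0 sin 230° = -19.92, north 26.0 cos 230° = -16.71
Leg 3 (048°, 18.5 km): east 18.5 sin 48° = 13.75, north 18.5 cos 48° = 12.38
Leg 4 (215°, 25.0 km): east 25.0 sin 215° = -14.34, north 25.0 cos 215° = -20.48
Summing: 1.78 km east, -13.94 km north → (1.78, -13.94).

(1.78, -13.94)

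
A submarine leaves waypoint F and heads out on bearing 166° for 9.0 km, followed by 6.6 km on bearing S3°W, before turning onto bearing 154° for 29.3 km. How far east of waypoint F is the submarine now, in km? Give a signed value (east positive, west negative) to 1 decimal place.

14.7 km

Leg 1 (166°, 9.0 km): east 9.0 sin 166° = 2.18, north 9.0 cos 166° = -8.73
Leg 2 (S3°W, 6.6 km): east 6.6 sin 183° = -0.35, north 6.6 cos 183° = -6.59
Leg 3 (154°, 29.3 km): east 29.3 sin 154° = 12.84, north 29.3 cos 154° = -26.33
Net east component: 14.68 km.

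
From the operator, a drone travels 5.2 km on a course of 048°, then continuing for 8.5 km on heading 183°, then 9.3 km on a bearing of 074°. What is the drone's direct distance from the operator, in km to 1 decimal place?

Leg 1 (048°, 5.2 km): east 5.2 sin 48° = 3.86, north 5.2 cos 48° = 3.48
Leg 2 (183°, 8.5 km): east 8.5 sin 183° = -0.44, north 8.5 cos 183° = -8.49
Leg 3 (074°, 9.3 km): east 9.3 sin 74° = 8.94, north 9.3 cos 74° = 2.56
Net: 12.36 east, -2.45 north. Distance = √((12.36)² + (-2.45)²) = 12.599 km.

12.6 km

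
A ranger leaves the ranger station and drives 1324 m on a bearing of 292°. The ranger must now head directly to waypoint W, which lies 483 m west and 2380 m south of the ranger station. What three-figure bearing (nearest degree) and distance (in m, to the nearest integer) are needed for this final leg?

Leg 1 (292°, 1324 m): east 1324 sin 292° = -1227.59, north 1324 cos 292° = 495.98
Current position: (-1227.59, 495.98). Target: (-483, -2380). Remaining: Δeast = 744.59, Δnorth = -2875.98.
Bearing = atan2(744.59, -2875.98) mod 360° = 165.48°; distance = √((744.59)² + (-2875.98)²) = 2970.803 m.

165°, 2971 m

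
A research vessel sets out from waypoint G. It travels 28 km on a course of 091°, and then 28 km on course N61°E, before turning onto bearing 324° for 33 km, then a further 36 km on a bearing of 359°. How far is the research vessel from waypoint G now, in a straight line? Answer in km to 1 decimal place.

82.4 km

Leg 1 (091°, 28 km): east 28 sin 91° = 28.00, north 28 cos 91° = -0.49
Leg 2 (N61°E, 28 km): east 28 sin 61° = 24.49, north 28 cos 61° = 13.57
Leg 3 (324°, 33 km): east 33 sin 324° = -19.40, north 33 cos 324° = 26.70
Leg 4 (359°, 36 km): east 36 sin 359° = -0.63, north 36 cos 359° = 35.99
Net: 32.46 east, 75.78 north. Distance = √((32.46)² + (75.78)²) = 82.438 km.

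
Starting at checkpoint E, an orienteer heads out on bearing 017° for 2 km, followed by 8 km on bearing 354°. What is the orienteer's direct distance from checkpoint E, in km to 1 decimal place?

Leg 1 (017°, 2 km): east 2 sin 17° = 0.58, north 2 cos 17° = 1.91
Leg 2 (354°, 8 km): east 8 sin 354° = -0.84, north 8 cos 354° = 7.96
Net: -0.25 east, 9.87 north. Distance = √((-0.25)² + (9.87)²) = 9.872 km.

9.9 km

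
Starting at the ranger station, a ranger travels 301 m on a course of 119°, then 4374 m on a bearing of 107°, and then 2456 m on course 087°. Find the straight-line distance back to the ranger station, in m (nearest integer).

7019 m

Leg 1 (119°, 301 m): east 301 sin 119° = 263.26, north 301 cos 119° = -145.93
Leg 2 (107°, 4374 m): east 4374 sin 107° = 4182.88, north 4374 cos 107° = -1278.83
Leg 3 (087°, 2456 m): east 2456 sin 87° = 2452.63, north 2456 cos 87° = 128.54
Net: 6898.77 east, -1296.22 north. Distance = √((6898.77)² + (-1296.22)²) = 7019.491 m.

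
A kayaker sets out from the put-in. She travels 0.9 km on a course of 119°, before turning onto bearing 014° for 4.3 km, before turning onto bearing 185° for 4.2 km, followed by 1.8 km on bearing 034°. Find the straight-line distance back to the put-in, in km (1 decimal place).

2.7 km

Leg 1 (119°, 0.9 km): east 0.9 sin 119° = 0.79, north 0.9 cos 119° = -0.44
Leg 2 (014°, 4.3 km): east 4.3 sin 14° = 1.04, north 4.3 cos 14° = 4.17
Leg 3 (185°, 4.2 km): east 4.2 sin 185° = -0.37, north 4.2 cos 185° = -4.18
Leg 4 (034°, 1.8 km): east 1.8 sin 34° = 1.01, north 1.8 cos 34° = 1.49
Net: 2.47 east, 1.04 north. Distance = √((2.47)² + (1.04)²) = 2.680 km.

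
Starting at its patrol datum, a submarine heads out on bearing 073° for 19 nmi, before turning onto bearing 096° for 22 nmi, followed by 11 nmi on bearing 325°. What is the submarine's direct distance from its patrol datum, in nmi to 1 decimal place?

Leg 1 (073°, 19 nmi): east 19 sin 73° = 18.17, north 19 cos 73° = 5.56
Leg 2 (096°, 22 nmi): east 22 sin 96° = 21.88, north 22 cos 96° = -2.30
Leg 3 (325°, 11 nmi): east 11 sin 325° = -6.31, north 11 cos 325° = 9.01
Net: 33.74 east, 12.27 north. Distance = √((33.74)² + (12.27)²) = 35.900 nmi.

35.9 nmi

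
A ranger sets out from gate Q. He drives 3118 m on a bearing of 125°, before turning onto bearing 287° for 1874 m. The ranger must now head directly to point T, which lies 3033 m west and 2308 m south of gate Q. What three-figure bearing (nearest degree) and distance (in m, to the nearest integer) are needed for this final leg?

Leg 1 (125°, 3118 m): east 3118 sin 125° = 2554.12, north 3118 cos 125° = -1788.41
Leg 2 (287°, 1874 m): east 1874 sin 287° = -1792.12, north 1874 cos 287° = 547.90
Current position: (762.00, -1240.51). Target: (-3033, -2308). Remaining: Δeast = -3795.00, Δnorth = -1067.49.
Bearing = atan2(-3795.00, -1067.49) mod 360° = 254.29°; distance = √((-3795.00)² + (-1067.49)²) = 3942.280 m.

254°, 3942 m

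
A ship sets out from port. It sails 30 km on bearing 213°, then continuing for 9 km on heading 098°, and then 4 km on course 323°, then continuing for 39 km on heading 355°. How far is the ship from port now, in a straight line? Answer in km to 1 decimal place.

20.5 km

Leg 1 (213°, 30 km): east 30 sin 213° = -16.34, north 30 cos 213° = -25.16
Leg 2 (098°, 9 km): east 9 sin 98° = 8.91, north 9 cos 98° = -1.25
Leg 3 (323°, 4 km): east 4 sin 323° = -2.41, north 4 cos 323° = 3.19
Leg 4 (355°, 39 km): east 39 sin 355° = -3.40, north 39 cos 355° = 38.85
Net: -13.23 east, 15.63 north. Distance = √((-13.23)² + (15.63)²) = 20.482 km.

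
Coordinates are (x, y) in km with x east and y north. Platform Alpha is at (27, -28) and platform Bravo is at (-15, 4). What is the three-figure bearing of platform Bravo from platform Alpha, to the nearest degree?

Δeast = -15 − 27 = -42.00; Δnorth = 4 − -28 = 32.00.
Bearing = atan2(Δeast, Δnorth) mod 360° = 307.30° ≈ 307°.

307°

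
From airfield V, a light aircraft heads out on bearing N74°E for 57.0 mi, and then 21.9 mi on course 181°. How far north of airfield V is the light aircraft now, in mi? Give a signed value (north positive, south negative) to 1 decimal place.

Leg 1 (N74°E, 57.0 mi): east 57.0 sin 74° = 54.79, north 57.0 cos 74° = 15.71
Leg 2 (181°, 21.9 mi): east 21.9 sin 181° = -0.38, north 21.9 cos 181° = -21.90
Net north component: -6.19 mi.

-6.2 mi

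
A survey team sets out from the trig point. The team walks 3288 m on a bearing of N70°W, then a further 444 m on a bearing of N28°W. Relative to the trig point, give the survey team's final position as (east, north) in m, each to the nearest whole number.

(-3298, 1517)

Leg 1 (N70°W, 3288 m): east 3288 sin 290° = -3089.71, north 3288 cos 290° = 1124.56
Leg 2 (N28°W, 444 m): east 444 sin 332° = -208.45, north 444 cos 332° = 392.03
Summing: -3298.15 m east, 1516.59 m north → (-3298, 1517).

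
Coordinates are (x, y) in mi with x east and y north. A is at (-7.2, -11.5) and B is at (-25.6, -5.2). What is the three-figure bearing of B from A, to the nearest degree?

Δeast = -25.6 − -7.2 = -18.40; Δnorth = -5.2 − -11.5 = 6.30.
Bearing = atan2(Δeast, Δnorth) mod 360° = 288.90° ≈ 289°.

289°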